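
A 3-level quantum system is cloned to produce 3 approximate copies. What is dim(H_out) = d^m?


Output space = H^(tensor 3) where dim(H) = 3
dim = 3^3
= 9 (after 2 factors)
= 27 (after 3 factors)
= 27

27


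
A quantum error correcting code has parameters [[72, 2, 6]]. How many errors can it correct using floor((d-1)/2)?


Code parameters: [[72, 2, 6]], distance d = 6.
Number of correctable errors = floor((d-1)/2)
= floor((6 - 1)/2)
= floor(5/2)
= 2

2


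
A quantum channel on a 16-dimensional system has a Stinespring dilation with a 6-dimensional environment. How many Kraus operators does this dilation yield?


Tracing out the environment in an orthonormal basis {|i>_E} gives Kraus operators K_i = <i|_E U |0>_E.
Number of Kraus operators = dim(H_env) = d_env
= 6

6


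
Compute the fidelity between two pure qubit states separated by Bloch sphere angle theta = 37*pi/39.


For states separated by angle theta on Bloch sphere:
F = cos^2(theta/2)
theta = 37*pi/39 = 2.9805
theta/2 = 1.4902
cos(theta/2) = 0.0805
F = 0.0065

0.0065


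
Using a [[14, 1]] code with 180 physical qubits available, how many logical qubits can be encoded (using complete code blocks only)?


Each code block uses 14 physical qubits for 1 logical qubit(s).
Number of complete blocks = floor(180 / 14) = 12
Logical qubits = 12 * 1
= 12

12


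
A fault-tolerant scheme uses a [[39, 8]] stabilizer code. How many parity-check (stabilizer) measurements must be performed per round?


For an [[n,k]] stabilizer code:
Number of stabilizer generators = n - k
= 39 - 8
= 31

31


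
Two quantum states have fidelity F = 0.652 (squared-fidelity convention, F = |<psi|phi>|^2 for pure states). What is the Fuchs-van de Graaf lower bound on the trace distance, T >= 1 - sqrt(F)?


Fuchs-van de Graaf (squared-fidelity convention): 1 - sqrt(F) <= T <= sqrt(1 - F).
Lower bound: T >= 1 - sqrt(F)
sqrt(F) = sqrt(0.652) = 0.8075
T >= 1 - 0.8075
T >= 0.1925

0.1925


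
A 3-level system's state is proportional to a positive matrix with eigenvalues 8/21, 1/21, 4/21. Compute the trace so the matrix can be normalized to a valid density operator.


tr(M) = sum of eigenvalues
= 8/21 + 1/21 + 4/21
= 13/21
= 0.6190

0.6190


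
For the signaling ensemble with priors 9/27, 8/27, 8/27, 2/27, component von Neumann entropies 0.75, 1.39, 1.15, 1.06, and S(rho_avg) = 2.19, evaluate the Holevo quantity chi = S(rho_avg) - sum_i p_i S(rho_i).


chi = S(rho) - sum_i p_i * S(rho_i)
Weighted entropy = 9/27 * 0.75 + 8/27 * 1.39 + 8/27 * 1.15 + 2/27 * 1.06
= 1.0811
chi = 2.19 - 1.0811
= 1.1089

1.1089


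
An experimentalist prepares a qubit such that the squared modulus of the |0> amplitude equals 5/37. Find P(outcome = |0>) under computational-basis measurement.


|alpha|^2 = 5/37 = 0.1351
|beta|^2 = 1 - 5/37 = 32/37 = 0.8649
P(|0>) = |alpha|^2 = 0.1351

0.1351


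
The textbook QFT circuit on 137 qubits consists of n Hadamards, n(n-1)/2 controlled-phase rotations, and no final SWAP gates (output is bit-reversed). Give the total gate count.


Hadamard gates: 137
Controlled rotations: n*(n-1)/2 = 137*136/2 = 9316
SWAP gates: 0 (omitted)
Total = 137 + 9316
= 9453

9453


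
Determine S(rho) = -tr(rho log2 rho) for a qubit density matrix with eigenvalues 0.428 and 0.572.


S = -p*log2(p) - (1-p)*log2(1-p)
p = 0.4280, 1-p = 0.5720
= -0.4280 * log2(0.4280) - 0.5720 * log2(0.5720)
= -(-0.5240) - (-0.4610)
= 0.9850

0.9850


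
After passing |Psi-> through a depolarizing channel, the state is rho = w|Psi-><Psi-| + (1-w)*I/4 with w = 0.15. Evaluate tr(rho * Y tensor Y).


|Psi-> = (|01> - |10>)/sqrt(2)
For the pure Bell state, <Y_A Y_B> = -1 (Bell-state Pauli correlator).
The maximally-mixed part I/4 has tr(I/4 * P tensor P) = 0 for any traceless Pauli P.
So <Y_A Y_B>_rho = w * (-1) + (1 - w) * 0
= 0.15 * (-1)
= -0.1500

-0.1500


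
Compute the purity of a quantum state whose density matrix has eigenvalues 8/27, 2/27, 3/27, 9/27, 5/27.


tr(rho^2) = sum of eigenvalues squared
= (8/27)^2 + (2/27)^2 + (3/27)^2 + (9/27)^2 + (5/27)^2
= (64 + 4 + 9 + 81 + 25) / 729
= 183/729
= 0.2510

0.2510


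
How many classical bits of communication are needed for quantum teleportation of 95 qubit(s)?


Quantum teleportation requires 2 classical bits per qubit teleported.
95 qubit(s) -> 2 * 95 = 190 classical bits

190


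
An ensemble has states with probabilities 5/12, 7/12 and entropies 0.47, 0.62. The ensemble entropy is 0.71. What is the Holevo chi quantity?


chi = S(rho) - sum_i p_i * S(rho_i)
Weighted entropy = 5/12 * 0.47 + 7/12 * 0.62
= 0.5575
chi = 0.71 - 0.5575
= 0.1525

0.1525


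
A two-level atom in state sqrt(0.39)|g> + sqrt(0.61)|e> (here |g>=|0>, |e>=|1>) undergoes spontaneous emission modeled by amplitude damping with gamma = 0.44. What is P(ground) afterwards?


For amplitude damping with parameter gamma on state sqrt(a)|0> + sqrt(b)|1>:
alpha^2 = 0.39, beta^2 = 0.61
P(|0>) = alpha^2 + gamma * beta^2
= 0.39 + 0.44 * 0.61
= 0.39 + 0.2684
= 0.6584

0.6584


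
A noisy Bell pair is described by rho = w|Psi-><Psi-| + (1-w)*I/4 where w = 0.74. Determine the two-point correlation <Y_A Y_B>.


|Psi-> = (|01> - |10>)/sqrt(2)
For the pure Bell state, <Y_A Y_B> = -1 (Bell-state Pauli correlator).
The maximally-mixed part I/4 has tr(I/4 * P tensor P) = 0 for any traceless Pauli P.
So <Y_A Y_B>_rho = w * (-1) + (1 - w) * 0
= 0.74 * (-1)
= -0.7400

-0.7400


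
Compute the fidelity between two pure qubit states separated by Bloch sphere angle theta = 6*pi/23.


For states separated by angle theta on Bloch sphere:
F = cos^2(theta/2)
theta = 6*pi/23 = 0.8195
theta/2 = 0.4098
cos(theta/2) = 0.9172
F = 0.8413

0.8413


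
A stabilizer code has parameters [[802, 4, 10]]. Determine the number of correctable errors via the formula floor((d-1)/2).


Code parameters: [[802, 4, 10]], distance d = 10.
Number of correctable errors = floor((d-1)/2)
= floor((10 - 1)/2)
= floor(9/2)
= 4

4


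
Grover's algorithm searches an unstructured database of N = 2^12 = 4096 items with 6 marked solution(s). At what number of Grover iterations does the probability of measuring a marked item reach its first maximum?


After j Grover iterations the success probability is P(j) = sin^2((2j+1)*theta), where sin(theta) = sqrt(k/N).
N = 2^12 = 4096, k = 6
sin(theta) = sqrt(k/N) = 0.03827327723
theta = arcsin(sqrt(k/N)) = 0.03828262746 rad
P(j) reaches its first maximum when (2j+1)*theta is as close as possible to pi/2, i.e. j = round(pi/(4*theta) - 1/2).
pi/(4*theta) - 1/2 = 20.0158
(For comparison, the common estimate pi/4 * sqrt(N/k) = 20.5208; the exact maximiser is used here.)
Optimal iterations = 20

20


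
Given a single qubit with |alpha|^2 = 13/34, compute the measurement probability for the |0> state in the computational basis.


|alpha|^2 = 13/34 = 0.3824
|beta|^2 = 1 - 13/34 = 21/34 = 0.6176
P(|0>) = |alpha|^2 = 0.3824

0.3824


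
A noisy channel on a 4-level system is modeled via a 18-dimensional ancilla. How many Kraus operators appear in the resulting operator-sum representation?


Tracing out the environment in an orthonormal basis {|i>_E} gives Kraus operators K_i = <i|_E U |0>_E.
Number of Kraus operators = dim(H_env) = d_env
= 18

18


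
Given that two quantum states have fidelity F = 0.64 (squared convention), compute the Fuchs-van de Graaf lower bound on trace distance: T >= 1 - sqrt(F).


Fuchs-van de Graaf (squared-fidelity convention): 1 - sqrt(F) <= T <= sqrt(1 - F).
Lower bound: T >= 1 - sqrt(F)
sqrt(F) = sqrt(0.64) = 0.8000
T >= 1 - 0.8000
T >= 0.2000

0.2000


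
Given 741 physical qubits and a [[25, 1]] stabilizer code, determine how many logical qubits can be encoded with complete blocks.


Each code block uses 25 physical qubits for 1 logical qubit(s).
Number of complete blocks = floor(741 / 25) = 29
Logical qubits = 29 * 1
= 29

29


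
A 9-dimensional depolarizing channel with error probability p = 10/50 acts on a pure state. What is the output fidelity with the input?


F = (1-p) + p/d
= (1 - 0.2000) + 0.2000/9
= 0.8000 + 0.0222
= 0.8222

0.8222


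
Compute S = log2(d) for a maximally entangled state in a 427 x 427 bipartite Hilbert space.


For a maximally entangled state in d x d:
S = log2(d) = log2(427)
= 8.7381

8.7381


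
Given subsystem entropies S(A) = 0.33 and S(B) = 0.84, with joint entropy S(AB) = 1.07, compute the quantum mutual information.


I(A:B) = S(A) + S(B) - S(AB)
= 0.33 + 0.84 - 1.07
= 0.1000

0.1000


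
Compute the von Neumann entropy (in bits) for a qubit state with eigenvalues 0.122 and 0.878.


S = -p*log2(p) - (1-p)*log2(1-p)
p = 0.1220, 1-p = 0.8780
= -0.1220 * log2(0.1220) - 0.8780 * log2(0.8780)
= -(-0.3703) - (-0.1648)
= 0.5351

0.5351


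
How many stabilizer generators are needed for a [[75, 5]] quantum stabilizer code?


For an [[n,k]] stabilizer code:
Number of stabilizer generators = n - k
= 75 - 5
= 70

70


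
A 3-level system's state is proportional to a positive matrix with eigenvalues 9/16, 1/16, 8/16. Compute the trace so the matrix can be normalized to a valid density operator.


tr(M) = sum of eigenvalues
= 9/16 + 1/16 + 8/16
= 18/16
= 1.1250

1.1250


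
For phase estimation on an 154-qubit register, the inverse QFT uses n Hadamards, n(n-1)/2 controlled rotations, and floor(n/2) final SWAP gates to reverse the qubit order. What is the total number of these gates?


Hadamard gates: 154
Controlled rotations: n*(n-1)/2 = 154*153/2 = 11781
SWAP gates: floor(n/2) = floor(154/2) = 77
Total = 154 + 11781 + 77
= 12012

12012


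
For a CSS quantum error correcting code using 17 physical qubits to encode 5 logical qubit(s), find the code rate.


Code rate R = k/n
= 5/17
= 0.2941

0.2941


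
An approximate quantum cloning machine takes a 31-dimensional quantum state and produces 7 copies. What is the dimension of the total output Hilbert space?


Output space = H^(tensor 7) where dim(H) = 31
dim = 31^7
= 961 (after 2 factors)
= 29791 (after 3 factors)
= 923521 (after 4 factors)
= 28629151 (after 5 factors)
= 887503681 (after 6 factors)
= 27512614111 (after 7 factors)
= 27512614111

27512614111


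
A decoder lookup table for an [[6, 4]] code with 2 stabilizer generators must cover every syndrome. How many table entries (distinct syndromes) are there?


Each stabilizer generator gives a binary (+1 or -1) measurement outcome.
With 2 independent generators:
Total syndromes = 2^2
= 4

4


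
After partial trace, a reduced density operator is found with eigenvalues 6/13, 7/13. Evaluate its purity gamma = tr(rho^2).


tr(rho^2) = sum of eigenvalues squared
= (6/13)^2 + (7/13)^2
= (36 + 49) / 169
= 85/169
= 0.5030

0.5030


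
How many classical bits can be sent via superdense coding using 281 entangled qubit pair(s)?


Superdense coding allows 2 classical bits per shared entangled pair.
281 pair(s) -> 2 * 281 = 562 classical bits

562


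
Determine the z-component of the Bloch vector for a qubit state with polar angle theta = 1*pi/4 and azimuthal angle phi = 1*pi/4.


theta = 0.7854, phi = 0.7854
r_z = cos(theta) = 0.7071

0.7071


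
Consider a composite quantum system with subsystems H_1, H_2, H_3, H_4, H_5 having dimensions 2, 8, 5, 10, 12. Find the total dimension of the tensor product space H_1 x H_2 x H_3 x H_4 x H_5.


dim(H_1 x H_2 x H_3 x H_4 x H_5) = 2 * 8 * 5 * 10 * 12
= 16 * 5 * 10 * 12
= 80 * 10 * 12
= 800 * 12
= 9600

9600


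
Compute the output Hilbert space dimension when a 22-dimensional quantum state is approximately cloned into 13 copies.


Output space = H^(tensor 13) where dim(H) = 22
dim = 22^13
= 484 (after 2 factors)
= 10648 (after 3 factors)
= 234256 (after 4 factors)
= 5153632 (after 5 factors)
= 113379904 (after 6 factors)
= 2494357888 (after 7 factors)
= 54875873536 (after 8 factors)
= 1207269217792 (after 9 factors)
= 26559922791424 (after 10 factors)
= 584318301411328 (after 11 factors)
= 12855002631049216 (after 12 factors)
= 282810057883082752 (after 13 factors)
= 282810057883082752

282810057883082752


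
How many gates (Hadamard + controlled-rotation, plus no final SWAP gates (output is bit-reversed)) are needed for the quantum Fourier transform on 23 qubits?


Hadamard gates: 23
Controlled rotations: n*(n-1)/2 = 23*22/2 = 253
SWAP gates: 0 (omitted)
Total = 23 + 253
= 276

276


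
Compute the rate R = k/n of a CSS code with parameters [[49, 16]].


Code rate R = k/n
= 16/49
= 0.3265

0.3265


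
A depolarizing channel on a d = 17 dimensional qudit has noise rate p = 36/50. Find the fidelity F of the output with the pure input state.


F = (1-p) + p/d
= (1 - 0.7200) + 0.7200/17
= 0.2800 + 0.0424
= 0.3224

0.3224


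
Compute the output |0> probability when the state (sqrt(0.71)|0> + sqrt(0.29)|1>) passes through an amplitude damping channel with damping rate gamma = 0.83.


For amplitude damping with parameter gamma on state sqrt(a)|0> + sqrt(b)|1>:
alpha^2 = 0.71, beta^2 = 0.29
P(|0>) = alpha^2 + gamma * beta^2
= 0.71 + 0.83 * 0.29
= 0.71 + 0.2407
= 0.9507

0.9507


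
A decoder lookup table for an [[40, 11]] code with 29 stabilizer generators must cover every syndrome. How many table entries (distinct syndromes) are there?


Each stabilizer generator gives a binary (+1 or -1) measurement outcome.
With 29 independent generators:
Total syndromes = 2^29
= 536870912

536870912


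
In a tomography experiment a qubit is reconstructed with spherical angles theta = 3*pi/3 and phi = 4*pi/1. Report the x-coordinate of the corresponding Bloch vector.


theta = 3.1416, phi = 12.5664
r_x = sin(theta)*cos(phi) = 0.0000 * 1.0000
r_x = 0.0000

0.0000


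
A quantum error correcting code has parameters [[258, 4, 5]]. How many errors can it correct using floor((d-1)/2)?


Code parameters: [[258, 4, 5]], distance d = 5.
Number of correctable errors = floor((d-1)/2)
= floor((5 - 1)/2)
= floor(4/2)
= 2

2


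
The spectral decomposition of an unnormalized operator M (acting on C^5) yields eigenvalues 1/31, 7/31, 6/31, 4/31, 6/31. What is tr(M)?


tr(M) = sum of eigenvalues
= 1/31 + 7/31 + 6/31 + 4/31 + 6/31
= 24/31
= 0.7742

0.7742


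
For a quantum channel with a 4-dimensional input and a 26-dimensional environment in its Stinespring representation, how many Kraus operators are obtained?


Tracing out the environment in an orthonormal basis {|i>_E} gives Kraus operators K_i = <i|_E U |0>_E.
Number of Kraus operators = dim(H_env) = d_env
= 26

26


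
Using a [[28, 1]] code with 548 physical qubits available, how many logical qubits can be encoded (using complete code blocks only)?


Each code block uses 28 physical qubits for 1 logical qubit(s).
Number of complete blocks = floor(548 / 28) = 19
Logical qubits = 19 * 1
= 19

19


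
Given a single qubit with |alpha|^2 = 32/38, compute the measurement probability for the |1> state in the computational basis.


|alpha|^2 = 32/38 = 0.8421
|beta|^2 = 1 - 32/38 = 6/38 = 0.1579
P(|1>) = |beta|^2 = 0.1579

0.1579


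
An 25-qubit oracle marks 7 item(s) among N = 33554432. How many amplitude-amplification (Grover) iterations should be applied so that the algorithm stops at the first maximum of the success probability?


After j Grover iterations the success probability is P(j) = sin^2((2j+1)*theta), where sin(theta) = sqrt(k/N).
N = 2^25 = 33554432, k = 7
sin(theta) = sqrt(k/N) = 0.0004567452865
theta = arcsin(sqrt(k/N)) = 0.0004567453024 rad
P(j) reaches its first maximum when (2j+1)*theta is as close as possible to pi/2, i.e. j = round(pi/(4*theta) - 1/2).
pi/(4*theta) - 1/2 = 1719.0539
(For comparison, the common estimate pi/4 * sqrt(N/k) = 1719.5540; the exact maximiser is used here.)
Optimal iterations = 1719

1719


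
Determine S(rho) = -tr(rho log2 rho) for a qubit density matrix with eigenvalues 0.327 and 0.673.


S = -p*log2(p) - (1-p)*log2(1-p)
p = 0.3270, 1-p = 0.6730
= -0.3270 * log2(0.3270) - 0.6730 * log2(0.6730)
= -(-0.5273) - (-0.3845)
= 0.9118

0.9118


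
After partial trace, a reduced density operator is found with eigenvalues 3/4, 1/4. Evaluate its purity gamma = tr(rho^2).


tr(rho^2) = sum of eigenvalues squared
= (3/4)^2 + (1/4)^2
= (9 + 1) / 16
= 10/16
= 0.6250

0.6250


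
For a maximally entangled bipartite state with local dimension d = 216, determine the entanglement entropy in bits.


For a maximally entangled state in d x d:
S = log2(d) = log2(216)
= 7.7549

7.7549


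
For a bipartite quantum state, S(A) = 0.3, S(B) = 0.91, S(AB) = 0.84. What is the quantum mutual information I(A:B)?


I(A:B) = S(A) + S(B) - S(AB)
= 0.3 + 0.91 - 0.84
= 0.3700

0.3700


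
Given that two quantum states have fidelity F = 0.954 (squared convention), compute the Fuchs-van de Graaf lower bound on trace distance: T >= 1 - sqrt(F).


Fuchs-van de Graaf (squared-fidelity convention): 1 - sqrt(F) <= T <= sqrt(1 - F).
Lower bound: T >= 1 - sqrt(F)
sqrt(F) = sqrt(0.954) = 0.9767
T >= 1 - 0.9767
T >= 0.0233

0.0233


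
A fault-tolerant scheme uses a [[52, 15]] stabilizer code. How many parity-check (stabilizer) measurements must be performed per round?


For an [[n,k]] stabilizer code:
Number of stabilizer generators = n - k
= 52 - 15
= 37

37


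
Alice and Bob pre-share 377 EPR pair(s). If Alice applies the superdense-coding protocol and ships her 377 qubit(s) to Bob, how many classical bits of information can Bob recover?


Superdense coding allows 2 classical bits per shared entangled pair.
377 pair(s) -> 2 * 377 = 754 classical bits

754


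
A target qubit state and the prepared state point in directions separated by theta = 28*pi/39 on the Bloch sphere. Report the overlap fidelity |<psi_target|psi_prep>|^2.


For states separated by angle theta on Bloch sphere:
F = cos^2(theta/2)
theta = 28*pi/39 = 2.2555
theta/2 = 1.1278
cos(theta/2) = 0.4287
F = 0.1838

0.1838


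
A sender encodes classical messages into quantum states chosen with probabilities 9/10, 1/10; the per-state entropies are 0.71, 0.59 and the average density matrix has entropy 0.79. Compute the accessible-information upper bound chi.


chi = S(rho) - sum_i p_i * S(rho_i)
Weighted entropy = 9/10 * 0.71 + 1/10 * 0.59
= 0.6980
chi = 0.79 - 0.6980
= 0.0920

0.0920


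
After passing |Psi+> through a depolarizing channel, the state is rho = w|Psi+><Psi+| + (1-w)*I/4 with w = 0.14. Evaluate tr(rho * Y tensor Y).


|Psi+> = (|01> + |10>)/sqrt(2)
For the pure Bell state, <Y_A Y_B> = +1 (Bell-state Pauli correlator).
The maximally-mixed part I/4 has tr(I/4 * P tensor P) = 0 for any traceless Pauli P.
So <Y_A Y_B>_rho = w * (+1) + (1 - w) * 0
= 0.14 * (+1)
= 0.1400

0.1400


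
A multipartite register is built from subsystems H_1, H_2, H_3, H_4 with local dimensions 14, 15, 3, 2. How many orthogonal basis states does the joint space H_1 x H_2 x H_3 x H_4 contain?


dim(H_1 x H_2 x H_3 x H_4) = 14 * 15 * 3 * 2
= 210 * 3 * 2
= 630 * 2
= 1260

1260


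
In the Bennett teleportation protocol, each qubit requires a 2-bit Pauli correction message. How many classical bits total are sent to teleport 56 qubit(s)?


Quantum teleportation requires 2 classical bits per qubit teleported.
56 qubit(s) -> 2 * 56 = 112 classical bits

112


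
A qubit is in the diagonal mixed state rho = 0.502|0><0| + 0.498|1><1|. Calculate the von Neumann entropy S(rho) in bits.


S = -p*log2(p) - (1-p)*log2(1-p)
p = 0.5020, 1-p = 0.4980
= -0.5020 * log2(0.5020) - 0.4980 * log2(0.4980)
= -(-0.4991) - (-0.5009)
= 1.0000

1.0000


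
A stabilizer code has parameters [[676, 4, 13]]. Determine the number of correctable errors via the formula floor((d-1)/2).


Code parameters: [[676, 4, 13]], distance d = 13.
Number of correctable errors = floor((d-1)/2)
= floor((13 - 1)/2)
= floor(12/2)
= 6

6


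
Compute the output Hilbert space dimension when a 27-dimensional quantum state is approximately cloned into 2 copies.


Output space = H^(tensor 2) where dim(H) = 27
dim = 27^2
= 729

729


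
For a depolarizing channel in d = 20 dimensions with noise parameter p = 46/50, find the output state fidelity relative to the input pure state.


F = (1-p) + p/d
= (1 - 0.9200) + 0.9200/20
= 0.0800 + 0.0460
= 0.1260

0.1260


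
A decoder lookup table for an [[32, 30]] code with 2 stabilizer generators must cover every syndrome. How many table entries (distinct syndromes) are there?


Each stabilizer generator gives a binary (+1 or -1) measurement outcome.
With 2 independent generators:
Total syndromes = 2^2
= 4

4


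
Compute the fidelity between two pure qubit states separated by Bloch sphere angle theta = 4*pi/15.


For states separated by angle theta on Bloch sphere:
F = cos^2(theta/2)
theta = 4*pi/15 = 0.8378
theta/2 = 0.4189
cos(theta/2) = 0.9135
F = 0.8346

0.8346


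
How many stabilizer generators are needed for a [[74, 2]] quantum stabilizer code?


For an [[n,k]] stabilizer code:
Number of stabilizer generators = n - k
= 74 - 2
= 72

72


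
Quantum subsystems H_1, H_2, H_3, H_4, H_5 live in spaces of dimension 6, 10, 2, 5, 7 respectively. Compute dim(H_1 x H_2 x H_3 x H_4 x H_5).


dim(H_1 x H_2 x H_3 x H_4 x H_5) = 6 * 10 * 2 * 5 * 7
= 60 * 2 * 5 * 7
= 120 * 5 * 7
= 600 * 7
= 4200

4200


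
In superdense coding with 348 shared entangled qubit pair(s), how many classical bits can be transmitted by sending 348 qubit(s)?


Superdense coding allows 2 classical bits per shared entangled pair.
348 pair(s) -> 2 * 348 = 696 classical bits

696


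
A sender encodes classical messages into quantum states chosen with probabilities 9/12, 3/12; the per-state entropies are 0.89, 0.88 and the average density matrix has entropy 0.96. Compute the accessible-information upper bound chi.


chi = S(rho) - sum_i p_i * S(rho_i)
Weighted entropy = 9/12 * 0.89 + 3/12 * 0.88
= 0.8875
chi = 0.96 - 0.8875
= 0.0725

0.0725


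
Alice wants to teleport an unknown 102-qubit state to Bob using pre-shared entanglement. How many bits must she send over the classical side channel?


Quantum teleportation requires 2 classical bits per qubit teleported.
102 qubit(s) -> 2 * 102 = 204 classical bits

204


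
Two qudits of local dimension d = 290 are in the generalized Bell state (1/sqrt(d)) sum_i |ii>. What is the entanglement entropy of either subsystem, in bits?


For a maximally entangled state in d x d:
S = log2(d) = log2(290)
= 8.1799

8.1799


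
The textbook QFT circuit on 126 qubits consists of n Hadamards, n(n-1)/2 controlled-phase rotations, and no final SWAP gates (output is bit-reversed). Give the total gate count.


Hadamard gates: 126
Controlled rotations: n*(n-1)/2 = 126*125/2 = 7875
SWAP gates: 0 (omitted)
Total = 126 + 7875
= 8001

8001


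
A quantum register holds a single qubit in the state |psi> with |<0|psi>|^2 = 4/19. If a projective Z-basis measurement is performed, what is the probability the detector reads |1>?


|alpha|^2 = 4/19 = 0.2105
|beta|^2 = 1 - 4/19 = 15/19 = 0.7895
P(|1>) = |beta|^2 = 0.7895

0.7895


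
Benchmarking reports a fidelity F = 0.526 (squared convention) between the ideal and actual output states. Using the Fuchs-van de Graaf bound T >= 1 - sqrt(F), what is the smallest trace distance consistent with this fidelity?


Fuchs-van de Graaf (squared-fidelity convention): 1 - sqrt(F) <= T <= sqrt(1 - F).
Lower bound: T >= 1 - sqrt(F)
sqrt(F) = sqrt(0.526) = 0.7253
T >= 1 - 0.7253
T >= 0.2747

0.2747


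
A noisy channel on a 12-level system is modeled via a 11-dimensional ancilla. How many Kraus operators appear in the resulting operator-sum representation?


Tracing out the environment in an orthonormal basis {|i>_E} gives Kraus operators K_i = <i|_E U |0>_E.
Number of Kraus operators = dim(H_env) = d_env
= 11

11


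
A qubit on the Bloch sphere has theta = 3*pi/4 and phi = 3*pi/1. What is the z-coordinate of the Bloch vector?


theta = 2.3562, phi = 9.4248
r_z = cos(theta) = -0.7071

-0.7071


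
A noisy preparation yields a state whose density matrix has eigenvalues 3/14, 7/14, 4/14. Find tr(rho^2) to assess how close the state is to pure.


tr(rho^2) = sum of eigenvalues squared
= (3/14)^2 + (7/14)^2 + (4/14)^2
= (9 + 49 + 16) / 196
= 74/196
= 0.3776

0.3776


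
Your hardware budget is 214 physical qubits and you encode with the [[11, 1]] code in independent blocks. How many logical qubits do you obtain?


Each code block uses 11 physical qubits for 1 logical qubit(s).
Number of complete blocks = floor(214 / 11) = 19
Logical qubits = 19 * 1
= 19

19


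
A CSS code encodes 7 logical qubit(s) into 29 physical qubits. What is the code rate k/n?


Code rate R = k/n
= 7/29
= 0.2414

0.2414


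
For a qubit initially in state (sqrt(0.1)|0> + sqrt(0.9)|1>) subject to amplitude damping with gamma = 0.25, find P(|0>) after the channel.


For amplitude damping with parameter gamma on state sqrt(a)|0> + sqrt(b)|1>:
alpha^2 = 0.1, beta^2 = 0.9
P(|0>) = alpha^2 + gamma * beta^2
= 0.1 + 0.25 * 0.9
= 0.1 + 0.2250
= 0.3250

0.3250


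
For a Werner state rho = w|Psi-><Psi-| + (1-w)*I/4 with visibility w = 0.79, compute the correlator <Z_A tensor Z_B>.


|Psi-> = (|01> - |10>)/sqrt(2)
For the pure Bell state, <Z_A Z_B> = -1 (Bell-state Pauli correlator).
The maximally-mixed part I/4 has tr(I/4 * P tensor P) = 0 for any traceless Pauli P.
So <Z_A Z_B>_rho = w * (-1) + (1 - w) * 0
= 0.79 * (-1)
= -0.7900

-0.7900


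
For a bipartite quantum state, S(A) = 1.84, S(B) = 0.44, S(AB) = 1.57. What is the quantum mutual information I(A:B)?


I(A:B) = S(A) + S(B) - S(AB)
= 1.84 + 0.44 - 1.57
= 0.7100

0.7100


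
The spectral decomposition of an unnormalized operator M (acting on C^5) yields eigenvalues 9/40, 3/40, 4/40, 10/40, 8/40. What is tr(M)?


tr(M) = sum of eigenvalues
= 9/40 + 3/40 + 4/40 + 10/40 + 8/40
= 34/40
= 0.8500

0.8500


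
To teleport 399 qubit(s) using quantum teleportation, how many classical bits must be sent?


Quantum teleportation requires 2 classical bits per qubit teleported.
399 qubit(s) -> 2 * 399 = 798 classical bits

798


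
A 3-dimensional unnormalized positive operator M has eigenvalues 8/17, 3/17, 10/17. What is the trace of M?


tr(M) = sum of eigenvalues
= 8/17 + 3/17 + 10/17
= 21/17
= 1.2353

1.2353


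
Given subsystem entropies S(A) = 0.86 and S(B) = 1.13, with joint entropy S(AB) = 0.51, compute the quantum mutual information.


I(A:B) = S(A) + S(B) - S(AB)
= 0.86 + 1.13 - 0.51
= 1.4800

1.4800


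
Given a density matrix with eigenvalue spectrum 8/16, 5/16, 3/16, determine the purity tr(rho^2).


tr(rho^2) = sum of eigenvalues squared
= (8/16)^2 + (5/16)^2 + (3/16)^2
= (64 + 25 + 9) / 256
= 98/256
= 0.3828

0.3828


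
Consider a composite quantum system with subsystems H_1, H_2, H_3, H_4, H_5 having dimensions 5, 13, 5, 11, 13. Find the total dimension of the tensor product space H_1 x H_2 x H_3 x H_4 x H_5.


dim(H_1 x H_2 x H_3 x H_4 x H_5) = 5 * 13 * 5 * 11 * 13
= 65 * 5 * 11 * 13
= 325 * 11 * 13
= 3575 * 13
= 46475

46475


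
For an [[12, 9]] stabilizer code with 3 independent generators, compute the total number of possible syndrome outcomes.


Each stabilizer generator gives a binary (+1 or -1) measurement outcome.
With 3 independent generators:
Total syndromes = 2^3
= 8

8


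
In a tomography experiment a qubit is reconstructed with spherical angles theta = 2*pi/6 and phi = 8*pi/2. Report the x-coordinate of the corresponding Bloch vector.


theta = 1.0472, phi = 12.5664
r_x = sin(theta)*cos(phi) = 0.8660 * 1.0000
r_x = 0.8660

0.8660


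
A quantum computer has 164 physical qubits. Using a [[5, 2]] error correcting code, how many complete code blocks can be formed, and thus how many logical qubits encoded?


Each code block uses 5 physical qubits for 2 logical qubit(s).
Number of complete blocks = floor(164 / 5) = 32
Logical qubits = 32 * 2
= 64

64


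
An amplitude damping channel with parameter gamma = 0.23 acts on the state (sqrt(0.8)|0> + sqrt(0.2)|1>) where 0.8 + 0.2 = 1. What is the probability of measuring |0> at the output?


For amplitude damping with parameter gamma on state sqrt(a)|0> + sqrt(b)|1>:
alpha^2 = 0.8, beta^2 = 0.2
P(|0>) = alpha^2 + gamma * beta^2
= 0.8 + 0.23 * 0.2
= 0.8 + 0.0460
= 0.8460

0.8460


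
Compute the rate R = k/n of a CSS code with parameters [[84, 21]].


Code rate R = k/n
= 21/84
= 0.2500

0.2500


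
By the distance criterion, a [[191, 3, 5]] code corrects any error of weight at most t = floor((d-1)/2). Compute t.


Code parameters: [[191, 3, 5]], distance d = 5.
Number of correctable errors = floor((d-1)/2)
= floor((5 - 1)/2)
= floor(4/2)
= 2

2


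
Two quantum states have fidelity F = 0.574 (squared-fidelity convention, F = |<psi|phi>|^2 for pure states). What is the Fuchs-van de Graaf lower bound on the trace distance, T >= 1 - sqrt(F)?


Fuchs-van de Graaf (squared-fidelity convention): 1 - sqrt(F) <= T <= sqrt(1 - F).
Lower bound: T >= 1 - sqrt(F)
sqrt(F) = sqrt(0.574) = 0.7576
T >= 1 - 0.7576
T >= 0.2424

0.2424


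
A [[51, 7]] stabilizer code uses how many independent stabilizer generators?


For an [[n,k]] stabilizer code:
Number of stabilizer generators = n - k
= 51 - 7
= 44

44


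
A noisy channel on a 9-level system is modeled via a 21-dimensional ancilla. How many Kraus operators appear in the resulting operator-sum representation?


Tracing out the environment in an orthonormal basis {|i>_E} gives Kraus operators K_i = <i|_E U |0>_E.
Number of Kraus operators = dim(H_env) = d_env
= 21

21


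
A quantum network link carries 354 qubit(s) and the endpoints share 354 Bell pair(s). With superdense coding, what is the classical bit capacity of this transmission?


Superdense coding allows 2 classical bits per shared entangled pair.
354 pair(s) -> 2 * 354 = 708 classical bits

708


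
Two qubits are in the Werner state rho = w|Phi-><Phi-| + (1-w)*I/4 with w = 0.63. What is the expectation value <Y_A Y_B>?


|Phi-> = (|00> - |11>)/sqrt(2)
For the pure Bell state, <Y_A Y_B> = +1 (Bell-state Pauli correlator).
The maximally-mixed part I/4 has tr(I/4 * P tensor P) = 0 for any traceless Pauli P.
So <Y_A Y_B>_rho = w * (+1) + (1 - w) * 0
= 0.63 * (+1)
= 0.6300

0.6300


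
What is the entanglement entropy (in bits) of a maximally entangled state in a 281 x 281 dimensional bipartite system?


For a maximally entangled state in d x d:
S = log2(d) = log2(281)
= 8.1344

8.1344


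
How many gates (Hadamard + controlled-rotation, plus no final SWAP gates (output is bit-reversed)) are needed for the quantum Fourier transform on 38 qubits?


Hadamard gates: 38
Controlled rotations: n*(n-1)/2 = 38*37/2 = 703
SWAP gates: 0 (omitted)
Total = 38 + 703
= 741

741


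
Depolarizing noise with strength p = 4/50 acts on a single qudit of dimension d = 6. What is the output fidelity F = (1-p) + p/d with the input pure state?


F = (1-p) + p/d
= (1 - 0.0800) + 0.0800/6
= 0.9200 + 0.0133
= 0.9333

0.9333


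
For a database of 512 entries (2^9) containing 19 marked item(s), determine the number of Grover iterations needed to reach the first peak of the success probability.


After j Grover iterations the success probability is P(j) = sin^2((2j+1)*theta), where sin(theta) = sqrt(k/N).
N = 2^9 = 512, k = 19
sin(theta) = sqrt(k/N) = 0.1926379376
theta = arcsin(sqrt(k/N)) = 0.1938497303 rad
P(j) reaches its first maximum when (2j+1)*theta is as close as possible to pi/2, i.e. j = round(pi/(4*theta) - 1/2).
pi/(4*theta) - 1/2 = 3.5516
(For comparison, the common estimate pi/4 * sqrt(N/k) = 4.0771; the exact maximiser is used here.)
Optimal iterations = 4

4


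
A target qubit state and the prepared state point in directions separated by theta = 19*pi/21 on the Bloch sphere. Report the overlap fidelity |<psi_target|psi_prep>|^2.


For states separated by angle theta on Bloch sphere:
F = cos^2(theta/2)
theta = 19*pi/21 = 2.8424
theta/2 = 1.4212
cos(theta/2) = 0.1490
F = 0.0222

0.0222


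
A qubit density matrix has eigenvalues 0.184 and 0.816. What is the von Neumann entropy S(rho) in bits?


S = -p*log2(p) - (1-p)*log2(1-p)
p = 0.1840, 1-p = 0.8160
= -0.1840 * log2(0.1840) - 0.8160 * log2(0.8160)
= -(-0.4494) - (-0.2394)
= 0.6887

0.6887


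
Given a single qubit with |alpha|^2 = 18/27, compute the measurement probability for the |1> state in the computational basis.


|alpha|^2 = 18/27 = 0.6667
|beta|^2 = 1 - 18/27 = 9/27 = 0.3333
P(|1>) = |beta|^2 = 0.3333

0.3333


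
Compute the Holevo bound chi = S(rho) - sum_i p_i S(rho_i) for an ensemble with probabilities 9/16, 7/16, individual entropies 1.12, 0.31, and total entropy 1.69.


chi = S(rho) - sum_i p_i * S(rho_i)
Weighted entropy = 9/16 * 1.12 + 7/16 * 0.31
= 0.7656
chi = 1.69 - 0.7656
= 0.9244

0.9244


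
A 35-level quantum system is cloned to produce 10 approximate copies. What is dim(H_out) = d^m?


Output space = H^(tensor 10) where dim(H) = 35
dim = 35^10
= 1225 (after 2 factors)
= 42875 (after 3 factors)
= 1500625 (after 4 factors)
= 52521875 (after 5 factors)
= 1838265625 (after 6 factors)
= 64339296875 (after 7 factors)
= 2251875390625 (after 8 factors)
= 78815638671875 (after 9 factors)
= 2758547353515625 (after 10 factors)
= 2758547353515625

2758547353515625


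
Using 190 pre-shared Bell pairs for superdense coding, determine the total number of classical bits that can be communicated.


Superdense coding allows 2 classical bits per shared entangled pair.
190 pair(s) -> 2 * 190 = 380 classical bits

380


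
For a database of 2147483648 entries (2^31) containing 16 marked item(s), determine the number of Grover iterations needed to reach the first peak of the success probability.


After j Grover iterations the success probability is P(j) = sin^2((2j+1)*theta), where sin(theta) = sqrt(k/N).
N = 2^31 = 2147483648, k = 16
sin(theta) = sqrt(k/N) = 8.631674575e-05
theta = arcsin(sqrt(k/N)) = 8.631674586e-05 rad
P(j) reaches its first maximum when (2j+1)*theta is as close as possible to pi/2, i.e. j = round(pi/(4*theta) - 1/2).
pi/(4*theta) - 1/2 = 9098.5242
(For comparison, the common estimate pi/4 * sqrt(N/k) = 9099.0243; the exact maximiser is used here.)
Optimal iterations = 9099

9099


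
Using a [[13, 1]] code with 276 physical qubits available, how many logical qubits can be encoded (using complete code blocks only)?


Each code block uses 13 physical qubits for 1 logical qubit(s).
Number of complete blocks = floor(276 / 13) = 21
Logical qubits = 21 * 1
= 21

21


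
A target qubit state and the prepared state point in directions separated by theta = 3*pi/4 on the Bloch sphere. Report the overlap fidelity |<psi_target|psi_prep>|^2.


For states separated by angle theta on Bloch sphere:
F = cos^2(theta/2)
theta = 3*pi/4 = 2.3562
theta/2 = 1.1781
cos(theta/2) = 0.3827
F = 0.1464

0.1464


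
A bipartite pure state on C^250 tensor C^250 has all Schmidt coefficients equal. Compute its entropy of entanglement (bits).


For a maximally entangled state in d x d:
S = log2(d) = log2(250)
= 7.9658

7.9658


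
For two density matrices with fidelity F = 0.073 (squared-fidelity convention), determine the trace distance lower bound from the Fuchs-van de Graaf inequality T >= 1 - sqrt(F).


Fuchs-van de Graaf (squared-fidelity convention): 1 - sqrt(F) <= T <= sqrt(1 - F).
Lower bound: T >= 1 - sqrt(F)
sqrt(F) = sqrt(0.073) = 0.2702
T >= 1 - 0.2702
T >= 0.7298

0.7298


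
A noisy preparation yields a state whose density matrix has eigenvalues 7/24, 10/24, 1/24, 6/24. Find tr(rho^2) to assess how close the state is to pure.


tr(rho^2) = sum of eigenvalues squared
= (7/24)^2 + (10/24)^2 + (1/24)^2 + (6/24)^2
= (49 + 100 + 1 + 36) / 576
= 186/576
= 0.3229

0.3229


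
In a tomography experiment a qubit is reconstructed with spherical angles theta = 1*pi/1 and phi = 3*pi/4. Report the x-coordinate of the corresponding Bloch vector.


theta = 3.1416, phi = 2.3562
r_x = sin(theta)*cos(phi) = 0.0000 * -0.7071
r_x = 0.0000

0.0000


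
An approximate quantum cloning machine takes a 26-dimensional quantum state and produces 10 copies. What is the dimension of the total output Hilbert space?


Output space = H^(tensor 10) where dim(H) = 26
dim = 26^10
= 676 (after 2 factors)
= 17576 (after 3 factors)
= 456976 (after 4 factors)
= 11881376 (after 5 factors)
= 308915776 (after 6 factors)
= 8031810176 (after 7 factors)
= 208827064576 (after 8 factors)
= 5429503678976 (after 9 factors)
= 141167095653376 (after 10 factors)
= 141167095653376

141167095653376


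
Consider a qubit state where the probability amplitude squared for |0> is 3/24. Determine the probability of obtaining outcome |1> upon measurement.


|alpha|^2 = 3/24 = 0.1250
|beta|^2 = 1 - 3/24 = 21/24 = 0.8750
P(|1>) = |beta|^2 = 0.8750

0.8750


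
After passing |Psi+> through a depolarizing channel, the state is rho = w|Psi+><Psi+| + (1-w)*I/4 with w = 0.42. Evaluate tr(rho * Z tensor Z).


|Psi+> = (|01> + |10>)/sqrt(2)
For the pure Bell state, <Z_A Z_B> = -1 (Bell-state Pauli correlator).
The maximally-mixed part I/4 has tr(I/4 * P tensor P) = 0 for any traceless Pauli P.
So <Z_A Z_B>_rho = w * (-1) + (1 - w) * 0
= 0.42 * (-1)
= -0.4200

-0.4200


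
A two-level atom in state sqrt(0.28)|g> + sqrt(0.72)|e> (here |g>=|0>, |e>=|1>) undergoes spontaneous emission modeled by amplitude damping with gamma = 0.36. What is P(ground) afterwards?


For amplitude damping with parameter gamma on state sqrt(a)|0> + sqrt(b)|1>:
alpha^2 = 0.28, beta^2 = 0.72
P(|0>) = alpha^2 + gamma * beta^2
= 0.28 + 0.36 * 0.72
= 0.28 + 0.2592
= 0.5392

0.5392


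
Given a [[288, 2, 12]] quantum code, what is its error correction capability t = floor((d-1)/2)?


Code parameters: [[288, 2, 12]], distance d = 12.
Number of correctable errors = floor((d-1)/2)
= floor((12 - 1)/2)
= floor(11/2)
= 5

5


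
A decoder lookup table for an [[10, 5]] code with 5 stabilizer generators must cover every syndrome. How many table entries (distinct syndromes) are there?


Each stabilizer generator gives a binary (+1 or -1) measurement outcome.
With 5 independent generators:
Total syndromes = 2^5
= 32

32


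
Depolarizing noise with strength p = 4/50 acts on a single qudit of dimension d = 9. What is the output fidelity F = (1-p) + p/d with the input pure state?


F = (1-p) + p/d
= (1 - 0.0800) + 0.0800/9
= 0.9200 + 0.0089
= 0.9289

0.9289


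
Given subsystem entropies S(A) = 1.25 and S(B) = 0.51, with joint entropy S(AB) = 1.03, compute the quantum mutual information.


I(A:B) = S(A) + S(B) - S(AB)
= 1.25 + 0.51 - 1.03
= 0.7300

0.7300


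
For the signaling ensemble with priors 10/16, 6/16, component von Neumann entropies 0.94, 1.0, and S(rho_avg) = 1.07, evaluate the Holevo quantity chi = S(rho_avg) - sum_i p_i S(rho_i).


chi = S(rho) - sum_i p_i * S(rho_i)
Weighted entropy = 10/16 * 0.94 + 6/16 * 1.0
= 0.9625
chi = 1.07 - 0.9625
= 0.1075

0.1075


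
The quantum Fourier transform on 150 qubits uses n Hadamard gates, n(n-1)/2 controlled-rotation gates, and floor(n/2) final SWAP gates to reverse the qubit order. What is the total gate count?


Hadamard gates: 150
Controlled rotations: n*(n-1)/2 = 150*149/2 = 11175
SWAP gates: floor(n/2) = floor(150/2) = 75
Total = 150 + 11175 + 75
= 11400

11400


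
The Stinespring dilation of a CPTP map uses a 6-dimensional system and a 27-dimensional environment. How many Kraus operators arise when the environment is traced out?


Tracing out the environment in an orthonormal basis {|i>_E} gives Kraus operators K_i = <i|_E U |0>_E.
Number of Kraus operators = dim(H_env) = d_env
= 27

27


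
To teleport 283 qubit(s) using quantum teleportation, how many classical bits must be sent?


Quantum teleportation requires 2 classical bits per qubit teleported.
283 qubit(s) -> 2 * 283 = 566 classical bits

566
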